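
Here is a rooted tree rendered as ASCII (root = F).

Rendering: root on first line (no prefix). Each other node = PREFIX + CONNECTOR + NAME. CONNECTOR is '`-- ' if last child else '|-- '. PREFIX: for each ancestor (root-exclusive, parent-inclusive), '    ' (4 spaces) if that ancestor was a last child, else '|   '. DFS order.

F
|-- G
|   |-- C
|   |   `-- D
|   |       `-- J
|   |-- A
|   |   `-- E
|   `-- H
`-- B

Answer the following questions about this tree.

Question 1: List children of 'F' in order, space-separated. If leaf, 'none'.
Node F's children (from adjacency): G, B

Answer: G B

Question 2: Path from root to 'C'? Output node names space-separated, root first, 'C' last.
Answer: F G C

Derivation:
Walk down from root: F -> G -> C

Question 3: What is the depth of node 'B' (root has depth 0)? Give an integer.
Answer: 1

Derivation:
Path from root to B: F -> B
Depth = number of edges = 1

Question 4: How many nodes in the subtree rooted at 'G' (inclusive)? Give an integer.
Subtree rooted at G contains: A, C, D, E, G, H, J
Count = 7

Answer: 7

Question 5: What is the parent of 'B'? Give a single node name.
Scan adjacency: B appears as child of F

Answer: F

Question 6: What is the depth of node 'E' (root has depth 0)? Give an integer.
Answer: 3

Derivation:
Path from root to E: F -> G -> A -> E
Depth = number of edges = 3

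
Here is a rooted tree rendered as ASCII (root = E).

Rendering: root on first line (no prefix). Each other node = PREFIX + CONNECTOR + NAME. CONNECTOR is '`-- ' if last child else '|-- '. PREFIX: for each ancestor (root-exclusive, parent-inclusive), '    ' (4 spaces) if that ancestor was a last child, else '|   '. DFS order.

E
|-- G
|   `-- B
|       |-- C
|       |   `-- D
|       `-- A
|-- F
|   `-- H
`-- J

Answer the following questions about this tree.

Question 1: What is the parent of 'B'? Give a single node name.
Scan adjacency: B appears as child of G

Answer: G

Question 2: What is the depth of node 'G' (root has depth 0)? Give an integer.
Answer: 1

Derivation:
Path from root to G: E -> G
Depth = number of edges = 1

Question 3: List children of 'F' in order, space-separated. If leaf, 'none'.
Node F's children (from adjacency): H

Answer: H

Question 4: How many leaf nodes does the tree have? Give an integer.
Answer: 4

Derivation:
Leaves (nodes with no children): A, D, H, J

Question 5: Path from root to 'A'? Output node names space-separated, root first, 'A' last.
Answer: E G B A

Derivation:
Walk down from root: E -> G -> B -> A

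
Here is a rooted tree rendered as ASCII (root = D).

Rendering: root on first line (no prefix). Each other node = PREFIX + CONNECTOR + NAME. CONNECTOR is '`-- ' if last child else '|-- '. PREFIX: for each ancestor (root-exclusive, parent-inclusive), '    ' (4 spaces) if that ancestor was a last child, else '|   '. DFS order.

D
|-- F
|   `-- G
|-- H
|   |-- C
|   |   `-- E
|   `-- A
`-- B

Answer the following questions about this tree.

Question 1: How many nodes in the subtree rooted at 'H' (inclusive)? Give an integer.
Subtree rooted at H contains: A, C, E, H
Count = 4

Answer: 4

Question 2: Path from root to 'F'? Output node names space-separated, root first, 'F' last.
Answer: D F

Derivation:
Walk down from root: D -> F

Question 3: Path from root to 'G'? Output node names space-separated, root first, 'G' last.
Walk down from root: D -> F -> G

Answer: D F G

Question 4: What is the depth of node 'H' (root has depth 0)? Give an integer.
Answer: 1

Derivation:
Path from root to H: D -> H
Depth = number of edges = 1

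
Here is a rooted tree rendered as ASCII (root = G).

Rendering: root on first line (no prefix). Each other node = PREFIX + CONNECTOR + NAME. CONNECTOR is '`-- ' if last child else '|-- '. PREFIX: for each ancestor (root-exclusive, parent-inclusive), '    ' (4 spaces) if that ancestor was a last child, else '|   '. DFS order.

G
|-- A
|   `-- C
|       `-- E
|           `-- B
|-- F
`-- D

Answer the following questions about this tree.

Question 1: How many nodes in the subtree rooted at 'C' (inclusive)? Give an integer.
Subtree rooted at C contains: B, C, E
Count = 3

Answer: 3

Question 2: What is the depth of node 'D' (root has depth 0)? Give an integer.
Answer: 1

Derivation:
Path from root to D: G -> D
Depth = number of edges = 1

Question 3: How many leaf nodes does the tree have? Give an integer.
Leaves (nodes with no children): B, D, F

Answer: 3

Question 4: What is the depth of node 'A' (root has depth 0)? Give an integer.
Path from root to A: G -> A
Depth = number of edges = 1

Answer: 1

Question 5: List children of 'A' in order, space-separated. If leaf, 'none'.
Answer: C

Derivation:
Node A's children (from adjacency): C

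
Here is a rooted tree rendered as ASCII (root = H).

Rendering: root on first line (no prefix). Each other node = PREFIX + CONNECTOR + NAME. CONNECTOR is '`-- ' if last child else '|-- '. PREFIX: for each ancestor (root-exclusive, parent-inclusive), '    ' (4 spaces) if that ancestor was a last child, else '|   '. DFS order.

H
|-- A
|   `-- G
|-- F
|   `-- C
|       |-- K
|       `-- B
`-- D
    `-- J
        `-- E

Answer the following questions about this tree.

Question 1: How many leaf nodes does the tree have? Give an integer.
Leaves (nodes with no children): B, E, G, K

Answer: 4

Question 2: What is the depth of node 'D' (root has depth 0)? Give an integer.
Answer: 1

Derivation:
Path from root to D: H -> D
Depth = number of edges = 1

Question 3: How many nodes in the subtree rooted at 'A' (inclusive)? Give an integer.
Answer: 2

Derivation:
Subtree rooted at A contains: A, G
Count = 2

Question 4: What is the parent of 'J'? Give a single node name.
Scan adjacency: J appears as child of D

Answer: D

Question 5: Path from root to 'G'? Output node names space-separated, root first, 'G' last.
Walk down from root: H -> A -> G

Answer: H A G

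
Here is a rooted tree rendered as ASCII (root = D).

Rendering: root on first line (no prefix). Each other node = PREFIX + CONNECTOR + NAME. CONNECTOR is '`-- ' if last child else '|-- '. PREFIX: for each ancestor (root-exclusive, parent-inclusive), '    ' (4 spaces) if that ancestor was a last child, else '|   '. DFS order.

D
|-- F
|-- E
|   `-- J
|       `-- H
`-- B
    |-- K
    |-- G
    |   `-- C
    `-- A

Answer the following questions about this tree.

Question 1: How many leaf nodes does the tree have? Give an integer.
Answer: 5

Derivation:
Leaves (nodes with no children): A, C, F, H, K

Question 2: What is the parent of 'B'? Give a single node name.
Answer: D

Derivation:
Scan adjacency: B appears as child of D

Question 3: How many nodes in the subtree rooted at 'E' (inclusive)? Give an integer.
Subtree rooted at E contains: E, H, J
Count = 3

Answer: 3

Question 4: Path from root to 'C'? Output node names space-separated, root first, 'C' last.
Walk down from root: D -> B -> G -> C

Answer: D B G C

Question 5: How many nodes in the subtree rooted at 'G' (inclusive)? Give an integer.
Subtree rooted at G contains: C, G
Count = 2

Answer: 2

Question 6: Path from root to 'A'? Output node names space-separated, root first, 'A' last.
Walk down from root: D -> B -> A

Answer: D B A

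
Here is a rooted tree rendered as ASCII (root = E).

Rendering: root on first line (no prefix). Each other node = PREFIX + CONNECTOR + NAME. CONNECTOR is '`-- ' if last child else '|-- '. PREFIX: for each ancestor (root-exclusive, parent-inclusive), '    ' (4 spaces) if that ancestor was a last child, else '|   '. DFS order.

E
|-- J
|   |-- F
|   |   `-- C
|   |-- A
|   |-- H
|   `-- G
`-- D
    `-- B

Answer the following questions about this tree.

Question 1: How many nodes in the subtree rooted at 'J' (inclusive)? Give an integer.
Subtree rooted at J contains: A, C, F, G, H, J
Count = 6

Answer: 6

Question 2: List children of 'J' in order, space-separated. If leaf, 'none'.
Answer: F A H G

Derivation:
Node J's children (from adjacency): F, A, H, G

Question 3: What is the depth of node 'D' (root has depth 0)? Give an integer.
Answer: 1

Derivation:
Path from root to D: E -> D
Depth = number of edges = 1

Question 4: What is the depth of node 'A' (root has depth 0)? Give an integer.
Path from root to A: E -> J -> A
Depth = number of edges = 2

Answer: 2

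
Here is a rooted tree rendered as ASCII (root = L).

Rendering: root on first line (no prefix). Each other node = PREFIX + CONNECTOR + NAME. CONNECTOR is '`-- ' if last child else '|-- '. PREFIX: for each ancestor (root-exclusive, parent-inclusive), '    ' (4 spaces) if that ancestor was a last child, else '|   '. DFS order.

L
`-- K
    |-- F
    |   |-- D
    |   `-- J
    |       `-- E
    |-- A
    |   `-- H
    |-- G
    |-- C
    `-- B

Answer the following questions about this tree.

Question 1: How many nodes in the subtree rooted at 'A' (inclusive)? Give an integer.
Subtree rooted at A contains: A, H
Count = 2

Answer: 2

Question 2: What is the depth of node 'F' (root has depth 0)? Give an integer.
Path from root to F: L -> K -> F
Depth = number of edges = 2

Answer: 2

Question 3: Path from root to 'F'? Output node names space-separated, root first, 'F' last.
Walk down from root: L -> K -> F

Answer: L K F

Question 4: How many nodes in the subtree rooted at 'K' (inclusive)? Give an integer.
Answer: 10

Derivation:
Subtree rooted at K contains: A, B, C, D, E, F, G, H, J, K
Count = 10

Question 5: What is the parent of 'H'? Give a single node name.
Scan adjacency: H appears as child of A

Answer: A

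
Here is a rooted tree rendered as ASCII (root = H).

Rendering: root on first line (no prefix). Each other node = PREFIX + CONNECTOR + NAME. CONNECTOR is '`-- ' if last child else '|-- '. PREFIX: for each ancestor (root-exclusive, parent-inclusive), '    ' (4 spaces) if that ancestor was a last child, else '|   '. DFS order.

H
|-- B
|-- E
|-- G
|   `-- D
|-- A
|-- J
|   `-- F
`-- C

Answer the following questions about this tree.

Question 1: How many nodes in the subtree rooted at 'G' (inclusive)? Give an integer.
Subtree rooted at G contains: D, G
Count = 2

Answer: 2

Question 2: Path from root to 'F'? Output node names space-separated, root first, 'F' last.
Answer: H J F

Derivation:
Walk down from root: H -> J -> F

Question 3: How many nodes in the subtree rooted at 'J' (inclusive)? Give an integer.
Subtree rooted at J contains: F, J
Count = 2

Answer: 2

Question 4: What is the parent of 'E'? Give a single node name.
Answer: H

Derivation:
Scan adjacency: E appears as child of H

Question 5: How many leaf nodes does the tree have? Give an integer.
Leaves (nodes with no children): A, B, C, D, E, F

Answer: 6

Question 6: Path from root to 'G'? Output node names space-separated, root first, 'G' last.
Answer: H G

Derivation:
Walk down from root: H -> G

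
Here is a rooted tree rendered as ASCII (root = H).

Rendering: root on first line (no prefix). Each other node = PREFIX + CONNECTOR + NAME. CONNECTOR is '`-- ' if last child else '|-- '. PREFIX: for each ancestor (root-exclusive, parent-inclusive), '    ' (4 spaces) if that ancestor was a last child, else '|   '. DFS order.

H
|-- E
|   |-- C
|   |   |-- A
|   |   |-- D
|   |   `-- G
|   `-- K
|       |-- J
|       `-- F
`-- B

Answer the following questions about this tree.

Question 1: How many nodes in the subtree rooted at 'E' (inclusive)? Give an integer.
Subtree rooted at E contains: A, C, D, E, F, G, J, K
Count = 8

Answer: 8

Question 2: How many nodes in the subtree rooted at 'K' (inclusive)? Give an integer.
Answer: 3

Derivation:
Subtree rooted at K contains: F, J, K
Count = 3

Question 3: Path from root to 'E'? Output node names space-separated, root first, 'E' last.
Walk down from root: H -> E

Answer: H E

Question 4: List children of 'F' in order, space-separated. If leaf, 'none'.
Node F's children (from adjacency): (leaf)

Answer: none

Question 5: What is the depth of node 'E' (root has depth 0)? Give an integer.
Path from root to E: H -> E
Depth = number of edges = 1

Answer: 1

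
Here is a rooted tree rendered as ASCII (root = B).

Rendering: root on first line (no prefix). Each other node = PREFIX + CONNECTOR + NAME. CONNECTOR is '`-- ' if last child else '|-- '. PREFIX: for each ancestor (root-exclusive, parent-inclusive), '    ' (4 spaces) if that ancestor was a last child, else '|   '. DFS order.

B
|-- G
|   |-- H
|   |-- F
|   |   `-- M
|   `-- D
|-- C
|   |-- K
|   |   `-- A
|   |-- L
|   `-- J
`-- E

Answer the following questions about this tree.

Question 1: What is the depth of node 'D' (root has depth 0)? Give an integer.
Path from root to D: B -> G -> D
Depth = number of edges = 2

Answer: 2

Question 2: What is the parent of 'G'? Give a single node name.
Scan adjacency: G appears as child of B

Answer: B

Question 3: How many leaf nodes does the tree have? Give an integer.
Leaves (nodes with no children): A, D, E, H, J, L, M

Answer: 7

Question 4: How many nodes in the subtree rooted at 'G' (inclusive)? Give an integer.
Answer: 5

Derivation:
Subtree rooted at G contains: D, F, G, H, M
Count = 5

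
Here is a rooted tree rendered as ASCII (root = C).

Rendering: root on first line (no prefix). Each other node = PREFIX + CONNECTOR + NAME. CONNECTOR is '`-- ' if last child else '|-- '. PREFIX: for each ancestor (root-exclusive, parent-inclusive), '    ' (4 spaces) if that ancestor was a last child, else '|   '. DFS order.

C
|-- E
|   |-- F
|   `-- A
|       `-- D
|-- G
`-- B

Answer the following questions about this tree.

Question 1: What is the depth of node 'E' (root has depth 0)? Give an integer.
Path from root to E: C -> E
Depth = number of edges = 1

Answer: 1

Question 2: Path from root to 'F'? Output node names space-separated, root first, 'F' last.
Answer: C E F

Derivation:
Walk down from root: C -> E -> F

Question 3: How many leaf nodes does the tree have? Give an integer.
Answer: 4

Derivation:
Leaves (nodes with no children): B, D, F, G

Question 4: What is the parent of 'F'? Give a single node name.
Scan adjacency: F appears as child of E

Answer: E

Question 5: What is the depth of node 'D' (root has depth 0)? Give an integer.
Answer: 3

Derivation:
Path from root to D: C -> E -> A -> D
Depth = number of edges = 3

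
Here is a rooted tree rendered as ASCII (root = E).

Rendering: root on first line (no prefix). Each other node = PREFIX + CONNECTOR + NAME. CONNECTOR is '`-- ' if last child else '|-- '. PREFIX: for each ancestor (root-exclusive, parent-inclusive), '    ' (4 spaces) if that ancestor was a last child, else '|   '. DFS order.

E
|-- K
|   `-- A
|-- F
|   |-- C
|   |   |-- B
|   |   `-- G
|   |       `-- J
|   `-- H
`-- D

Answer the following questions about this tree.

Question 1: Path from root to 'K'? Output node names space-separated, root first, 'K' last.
Walk down from root: E -> K

Answer: E K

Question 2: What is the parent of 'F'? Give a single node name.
Answer: E

Derivation:
Scan adjacency: F appears as child of E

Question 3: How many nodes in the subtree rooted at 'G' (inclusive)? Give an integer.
Subtree rooted at G contains: G, J
Count = 2

Answer: 2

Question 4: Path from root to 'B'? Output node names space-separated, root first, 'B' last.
Walk down from root: E -> F -> C -> B

Answer: E F C B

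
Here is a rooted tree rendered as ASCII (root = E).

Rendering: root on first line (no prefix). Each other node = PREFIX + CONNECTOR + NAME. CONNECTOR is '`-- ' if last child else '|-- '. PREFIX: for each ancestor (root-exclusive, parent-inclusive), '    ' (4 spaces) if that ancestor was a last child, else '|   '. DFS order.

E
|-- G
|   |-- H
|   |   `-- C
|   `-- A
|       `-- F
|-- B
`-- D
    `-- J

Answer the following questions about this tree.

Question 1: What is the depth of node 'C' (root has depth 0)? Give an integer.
Answer: 3

Derivation:
Path from root to C: E -> G -> H -> C
Depth = number of edges = 3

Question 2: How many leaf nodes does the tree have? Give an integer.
Leaves (nodes with no children): B, C, F, J

Answer: 4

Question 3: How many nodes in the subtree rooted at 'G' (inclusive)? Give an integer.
Subtree rooted at G contains: A, C, F, G, H
Count = 5

Answer: 5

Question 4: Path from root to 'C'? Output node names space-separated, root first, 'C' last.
Walk down from root: E -> G -> H -> C

Answer: E G H C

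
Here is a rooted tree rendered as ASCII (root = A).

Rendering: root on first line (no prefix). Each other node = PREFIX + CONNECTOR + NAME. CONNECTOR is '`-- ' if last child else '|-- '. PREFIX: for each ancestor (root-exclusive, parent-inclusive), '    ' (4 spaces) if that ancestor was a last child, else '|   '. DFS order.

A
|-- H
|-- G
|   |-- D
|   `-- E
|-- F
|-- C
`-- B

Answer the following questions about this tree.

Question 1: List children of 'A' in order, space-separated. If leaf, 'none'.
Answer: H G F C B

Derivation:
Node A's children (from adjacency): H, G, F, C, B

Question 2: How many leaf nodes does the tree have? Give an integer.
Leaves (nodes with no children): B, C, D, E, F, H

Answer: 6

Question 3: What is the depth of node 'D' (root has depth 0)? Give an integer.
Path from root to D: A -> G -> D
Depth = number of edges = 2

Answer: 2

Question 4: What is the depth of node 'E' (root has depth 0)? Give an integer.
Answer: 2

Derivation:
Path from root to E: A -> G -> E
Depth = number of edges = 2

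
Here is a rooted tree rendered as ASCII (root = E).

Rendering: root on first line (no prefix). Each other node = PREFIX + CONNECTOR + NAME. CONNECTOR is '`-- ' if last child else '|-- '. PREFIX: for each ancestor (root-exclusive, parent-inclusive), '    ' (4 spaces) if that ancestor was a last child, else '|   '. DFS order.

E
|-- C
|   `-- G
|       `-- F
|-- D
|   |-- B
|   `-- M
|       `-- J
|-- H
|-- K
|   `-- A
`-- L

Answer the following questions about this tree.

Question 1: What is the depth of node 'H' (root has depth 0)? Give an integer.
Path from root to H: E -> H
Depth = number of edges = 1

Answer: 1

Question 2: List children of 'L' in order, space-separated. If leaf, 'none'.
Node L's children (from adjacency): (leaf)

Answer: none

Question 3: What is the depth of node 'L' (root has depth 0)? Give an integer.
Path from root to L: E -> L
Depth = number of edges = 1

Answer: 1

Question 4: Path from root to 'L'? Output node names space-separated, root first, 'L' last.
Walk down from root: E -> L

Answer: E L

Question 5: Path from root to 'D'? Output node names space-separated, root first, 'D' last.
Walk down from root: E -> D

Answer: E D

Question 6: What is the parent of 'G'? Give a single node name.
Answer: C

Derivation:
Scan adjacency: G appears as child of C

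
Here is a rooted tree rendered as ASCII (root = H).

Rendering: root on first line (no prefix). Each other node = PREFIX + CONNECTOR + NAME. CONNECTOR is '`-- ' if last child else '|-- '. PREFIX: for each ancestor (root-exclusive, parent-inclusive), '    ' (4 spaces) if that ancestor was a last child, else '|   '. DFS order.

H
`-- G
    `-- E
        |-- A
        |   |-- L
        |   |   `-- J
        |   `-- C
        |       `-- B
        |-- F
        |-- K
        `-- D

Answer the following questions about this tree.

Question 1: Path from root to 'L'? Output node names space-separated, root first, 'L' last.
Answer: H G E A L

Derivation:
Walk down from root: H -> G -> E -> A -> L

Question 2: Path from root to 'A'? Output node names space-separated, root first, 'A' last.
Walk down from root: H -> G -> E -> A

Answer: H G E A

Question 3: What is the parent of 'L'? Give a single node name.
Answer: A

Derivation:
Scan adjacency: L appears as child of A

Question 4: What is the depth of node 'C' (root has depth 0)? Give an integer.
Path from root to C: H -> G -> E -> A -> C
Depth = number of edges = 4

Answer: 4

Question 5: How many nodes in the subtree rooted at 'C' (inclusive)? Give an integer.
Answer: 2

Derivation:
Subtree rooted at C contains: B, C
Count = 2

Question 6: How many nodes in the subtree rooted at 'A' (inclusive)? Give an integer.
Answer: 5

Derivation:
Subtree rooted at A contains: A, B, C, J, L
Count = 5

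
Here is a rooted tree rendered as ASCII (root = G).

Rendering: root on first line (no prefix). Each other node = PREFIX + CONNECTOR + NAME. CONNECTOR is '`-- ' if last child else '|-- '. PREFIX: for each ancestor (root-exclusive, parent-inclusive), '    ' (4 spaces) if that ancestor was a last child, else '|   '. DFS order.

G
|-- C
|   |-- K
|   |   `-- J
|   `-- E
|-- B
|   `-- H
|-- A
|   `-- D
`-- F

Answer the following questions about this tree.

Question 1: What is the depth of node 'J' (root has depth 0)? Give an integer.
Answer: 3

Derivation:
Path from root to J: G -> C -> K -> J
Depth = number of edges = 3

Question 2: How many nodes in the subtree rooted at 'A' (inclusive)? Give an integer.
Subtree rooted at A contains: A, D
Count = 2

Answer: 2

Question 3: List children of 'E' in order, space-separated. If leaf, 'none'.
Node E's children (from adjacency): (leaf)

Answer: none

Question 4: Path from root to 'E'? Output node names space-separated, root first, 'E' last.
Answer: G C E

Derivation:
Walk down from root: G -> C -> E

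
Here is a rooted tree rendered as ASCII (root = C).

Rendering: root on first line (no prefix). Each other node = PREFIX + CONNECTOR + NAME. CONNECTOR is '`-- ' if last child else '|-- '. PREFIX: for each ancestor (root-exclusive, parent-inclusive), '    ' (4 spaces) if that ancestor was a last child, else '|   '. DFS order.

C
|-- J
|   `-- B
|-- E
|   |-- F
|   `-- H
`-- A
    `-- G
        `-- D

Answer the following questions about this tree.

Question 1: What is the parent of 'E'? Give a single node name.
Answer: C

Derivation:
Scan adjacency: E appears as child of C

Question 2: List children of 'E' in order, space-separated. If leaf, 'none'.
Node E's children (from adjacency): F, H

Answer: F H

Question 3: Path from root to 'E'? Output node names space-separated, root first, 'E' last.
Answer: C E

Derivation:
Walk down from root: C -> E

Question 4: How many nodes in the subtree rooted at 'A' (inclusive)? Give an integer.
Subtree rooted at A contains: A, D, G
Count = 3

Answer: 3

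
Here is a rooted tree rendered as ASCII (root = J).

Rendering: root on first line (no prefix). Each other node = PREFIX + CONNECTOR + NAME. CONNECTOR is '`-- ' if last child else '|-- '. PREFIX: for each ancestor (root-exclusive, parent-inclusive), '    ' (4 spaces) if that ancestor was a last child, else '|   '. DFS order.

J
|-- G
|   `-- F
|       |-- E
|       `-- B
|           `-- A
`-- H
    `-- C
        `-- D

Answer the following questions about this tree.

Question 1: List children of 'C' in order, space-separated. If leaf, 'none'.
Node C's children (from adjacency): D

Answer: D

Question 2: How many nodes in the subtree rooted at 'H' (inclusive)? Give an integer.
Subtree rooted at H contains: C, D, H
Count = 3

Answer: 3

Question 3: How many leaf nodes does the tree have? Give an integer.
Answer: 3

Derivation:
Leaves (nodes with no children): A, D, E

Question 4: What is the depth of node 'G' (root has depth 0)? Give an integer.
Path from root to G: J -> G
Depth = number of edges = 1

Answer: 1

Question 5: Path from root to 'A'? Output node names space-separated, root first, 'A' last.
Walk down from root: J -> G -> F -> B -> A

Answer: J G F B A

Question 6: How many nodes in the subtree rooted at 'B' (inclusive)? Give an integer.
Answer: 2

Derivation:
Subtree rooted at B contains: A, B
Count = 2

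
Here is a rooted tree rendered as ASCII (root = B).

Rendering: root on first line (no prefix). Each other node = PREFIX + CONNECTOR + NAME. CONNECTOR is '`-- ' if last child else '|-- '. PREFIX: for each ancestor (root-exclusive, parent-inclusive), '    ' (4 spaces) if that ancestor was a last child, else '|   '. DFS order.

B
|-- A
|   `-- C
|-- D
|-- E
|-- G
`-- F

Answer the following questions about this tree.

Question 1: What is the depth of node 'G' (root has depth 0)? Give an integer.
Path from root to G: B -> G
Depth = number of edges = 1

Answer: 1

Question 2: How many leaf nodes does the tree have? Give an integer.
Answer: 5

Derivation:
Leaves (nodes with no children): C, D, E, F, G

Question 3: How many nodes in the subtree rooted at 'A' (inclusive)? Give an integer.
Answer: 2

Derivation:
Subtree rooted at A contains: A, C
Count = 2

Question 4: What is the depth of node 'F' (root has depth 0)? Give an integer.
Answer: 1

Derivation:
Path from root to F: B -> F
Depth = number of edges = 1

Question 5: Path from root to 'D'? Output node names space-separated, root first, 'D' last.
Answer: B D

Derivation:
Walk down from root: B -> D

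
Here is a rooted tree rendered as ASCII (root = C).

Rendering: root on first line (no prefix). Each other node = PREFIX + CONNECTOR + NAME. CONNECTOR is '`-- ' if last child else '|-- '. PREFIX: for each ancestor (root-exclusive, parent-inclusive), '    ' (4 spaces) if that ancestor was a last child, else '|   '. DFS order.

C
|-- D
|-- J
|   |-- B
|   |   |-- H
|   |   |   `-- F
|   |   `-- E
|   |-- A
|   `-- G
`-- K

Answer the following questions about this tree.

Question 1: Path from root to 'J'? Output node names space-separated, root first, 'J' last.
Walk down from root: C -> J

Answer: C J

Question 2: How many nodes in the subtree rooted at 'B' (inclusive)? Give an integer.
Answer: 4

Derivation:
Subtree rooted at B contains: B, E, F, H
Count = 4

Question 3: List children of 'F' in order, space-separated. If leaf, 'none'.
Node F's children (from adjacency): (leaf)

Answer: none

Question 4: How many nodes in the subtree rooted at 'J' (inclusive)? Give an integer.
Subtree rooted at J contains: A, B, E, F, G, H, J
Count = 7

Answer: 7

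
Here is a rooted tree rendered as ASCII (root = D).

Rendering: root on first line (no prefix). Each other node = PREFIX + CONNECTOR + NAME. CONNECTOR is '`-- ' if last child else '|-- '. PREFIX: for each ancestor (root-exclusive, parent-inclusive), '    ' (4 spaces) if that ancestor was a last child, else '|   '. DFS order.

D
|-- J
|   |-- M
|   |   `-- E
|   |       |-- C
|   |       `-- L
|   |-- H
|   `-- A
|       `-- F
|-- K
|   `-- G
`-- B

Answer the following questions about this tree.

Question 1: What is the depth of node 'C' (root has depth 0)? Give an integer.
Path from root to C: D -> J -> M -> E -> C
Depth = number of edges = 4

Answer: 4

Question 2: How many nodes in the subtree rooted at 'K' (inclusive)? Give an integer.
Subtree rooted at K contains: G, K
Count = 2

Answer: 2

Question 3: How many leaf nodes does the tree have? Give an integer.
Answer: 6

Derivation:
Leaves (nodes with no children): B, C, F, G, H, L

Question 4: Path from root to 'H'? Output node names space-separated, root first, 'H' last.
Walk down from root: D -> J -> H

Answer: D J H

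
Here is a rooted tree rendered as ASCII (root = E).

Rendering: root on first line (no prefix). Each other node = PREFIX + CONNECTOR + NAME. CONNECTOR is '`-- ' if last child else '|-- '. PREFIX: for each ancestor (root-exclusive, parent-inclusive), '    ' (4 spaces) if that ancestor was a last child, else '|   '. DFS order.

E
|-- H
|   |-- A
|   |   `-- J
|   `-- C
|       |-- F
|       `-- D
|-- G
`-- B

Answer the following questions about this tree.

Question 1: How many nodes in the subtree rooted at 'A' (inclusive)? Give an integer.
Answer: 2

Derivation:
Subtree rooted at A contains: A, J
Count = 2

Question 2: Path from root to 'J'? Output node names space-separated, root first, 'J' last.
Walk down from root: E -> H -> A -> J

Answer: E H A J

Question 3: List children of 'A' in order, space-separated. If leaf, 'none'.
Answer: J

Derivation:
Node A's children (from adjacency): J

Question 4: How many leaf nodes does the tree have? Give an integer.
Leaves (nodes with no children): B, D, F, G, J

Answer: 5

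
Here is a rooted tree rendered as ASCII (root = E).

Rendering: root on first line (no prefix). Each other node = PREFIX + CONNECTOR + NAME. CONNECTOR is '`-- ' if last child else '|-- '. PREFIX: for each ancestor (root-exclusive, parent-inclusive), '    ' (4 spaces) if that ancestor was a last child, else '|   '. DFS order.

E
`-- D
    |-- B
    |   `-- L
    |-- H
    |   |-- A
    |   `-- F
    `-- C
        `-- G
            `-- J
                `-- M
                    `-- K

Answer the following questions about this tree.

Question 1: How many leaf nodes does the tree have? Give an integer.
Leaves (nodes with no children): A, F, K, L

Answer: 4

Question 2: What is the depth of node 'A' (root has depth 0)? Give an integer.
Answer: 3

Derivation:
Path from root to A: E -> D -> H -> A
Depth = number of edges = 3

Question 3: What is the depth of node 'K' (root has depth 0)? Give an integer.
Answer: 6

Derivation:
Path from root to K: E -> D -> C -> G -> J -> M -> K
Depth = number of edges = 6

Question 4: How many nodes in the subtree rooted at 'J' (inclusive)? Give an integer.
Subtree rooted at J contains: J, K, M
Count = 3

Answer: 3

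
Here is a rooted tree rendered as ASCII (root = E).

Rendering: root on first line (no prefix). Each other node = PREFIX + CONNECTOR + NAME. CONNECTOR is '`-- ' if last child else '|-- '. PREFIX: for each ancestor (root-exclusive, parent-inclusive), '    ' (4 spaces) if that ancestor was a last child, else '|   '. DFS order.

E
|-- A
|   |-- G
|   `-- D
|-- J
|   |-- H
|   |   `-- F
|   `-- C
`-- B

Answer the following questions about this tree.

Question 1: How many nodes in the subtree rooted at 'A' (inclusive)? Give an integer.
Answer: 3

Derivation:
Subtree rooted at A contains: A, D, G
Count = 3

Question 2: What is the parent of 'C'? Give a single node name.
Scan adjacency: C appears as child of J

Answer: J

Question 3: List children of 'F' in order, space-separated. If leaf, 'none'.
Node F's children (from adjacency): (leaf)

Answer: none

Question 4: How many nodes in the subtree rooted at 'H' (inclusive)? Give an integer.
Subtree rooted at H contains: F, H
Count = 2

Answer: 2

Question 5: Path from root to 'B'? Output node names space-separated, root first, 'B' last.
Walk down from root: E -> B

Answer: E B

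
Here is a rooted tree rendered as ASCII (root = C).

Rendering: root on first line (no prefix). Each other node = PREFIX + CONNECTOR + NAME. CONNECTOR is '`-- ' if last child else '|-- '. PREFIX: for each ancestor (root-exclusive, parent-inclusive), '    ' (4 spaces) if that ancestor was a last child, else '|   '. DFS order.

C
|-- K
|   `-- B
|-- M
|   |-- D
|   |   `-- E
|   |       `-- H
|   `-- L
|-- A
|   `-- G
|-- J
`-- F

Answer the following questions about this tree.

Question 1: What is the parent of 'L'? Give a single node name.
Answer: M

Derivation:
Scan adjacency: L appears as child of M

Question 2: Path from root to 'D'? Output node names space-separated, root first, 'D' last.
Answer: C M D

Derivation:
Walk down from root: C -> M -> D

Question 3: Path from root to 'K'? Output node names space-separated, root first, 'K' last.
Walk down from root: C -> K

Answer: C K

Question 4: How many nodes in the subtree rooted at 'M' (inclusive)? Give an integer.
Answer: 5

Derivation:
Subtree rooted at M contains: D, E, H, L, M
Count = 5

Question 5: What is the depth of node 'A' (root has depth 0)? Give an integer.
Path from root to A: C -> A
Depth = number of edges = 1

Answer: 1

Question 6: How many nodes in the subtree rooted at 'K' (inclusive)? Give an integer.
Subtree rooted at K contains: B, K
Count = 2

Answer: 2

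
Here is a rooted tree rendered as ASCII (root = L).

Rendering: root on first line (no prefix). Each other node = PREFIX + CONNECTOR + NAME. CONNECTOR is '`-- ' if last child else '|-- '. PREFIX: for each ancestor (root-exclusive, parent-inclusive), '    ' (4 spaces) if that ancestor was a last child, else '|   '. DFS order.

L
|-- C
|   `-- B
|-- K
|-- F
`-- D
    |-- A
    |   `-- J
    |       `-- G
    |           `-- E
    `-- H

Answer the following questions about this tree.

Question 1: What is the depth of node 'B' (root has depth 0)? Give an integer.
Answer: 2

Derivation:
Path from root to B: L -> C -> B
Depth = number of edges = 2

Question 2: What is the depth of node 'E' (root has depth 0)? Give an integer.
Path from root to E: L -> D -> A -> J -> G -> E
Depth = number of edges = 5

Answer: 5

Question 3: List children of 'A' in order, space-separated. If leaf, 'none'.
Answer: J

Derivation:
Node A's children (from adjacency): J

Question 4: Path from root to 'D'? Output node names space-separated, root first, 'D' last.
Answer: L D

Derivation:
Walk down from root: L -> D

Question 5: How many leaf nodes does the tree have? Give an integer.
Answer: 5

Derivation:
Leaves (nodes with no children): B, E, F, H, K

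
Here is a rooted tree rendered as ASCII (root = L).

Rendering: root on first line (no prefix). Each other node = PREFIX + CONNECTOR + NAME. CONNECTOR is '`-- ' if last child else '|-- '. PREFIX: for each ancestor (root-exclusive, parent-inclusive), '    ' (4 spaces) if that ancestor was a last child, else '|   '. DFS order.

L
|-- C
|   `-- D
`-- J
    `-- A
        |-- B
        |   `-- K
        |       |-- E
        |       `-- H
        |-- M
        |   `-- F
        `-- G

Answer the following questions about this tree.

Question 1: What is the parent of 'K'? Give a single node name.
Scan adjacency: K appears as child of B

Answer: B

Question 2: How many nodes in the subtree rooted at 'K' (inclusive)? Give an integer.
Subtree rooted at K contains: E, H, K
Count = 3

Answer: 3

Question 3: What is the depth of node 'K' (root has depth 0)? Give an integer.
Answer: 4

Derivation:
Path from root to K: L -> J -> A -> B -> K
Depth = number of edges = 4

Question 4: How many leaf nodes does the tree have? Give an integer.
Leaves (nodes with no children): D, E, F, G, H

Answer: 5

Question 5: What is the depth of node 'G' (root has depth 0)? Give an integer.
Answer: 3

Derivation:
Path from root to G: L -> J -> A -> G
Depth = number of edges = 3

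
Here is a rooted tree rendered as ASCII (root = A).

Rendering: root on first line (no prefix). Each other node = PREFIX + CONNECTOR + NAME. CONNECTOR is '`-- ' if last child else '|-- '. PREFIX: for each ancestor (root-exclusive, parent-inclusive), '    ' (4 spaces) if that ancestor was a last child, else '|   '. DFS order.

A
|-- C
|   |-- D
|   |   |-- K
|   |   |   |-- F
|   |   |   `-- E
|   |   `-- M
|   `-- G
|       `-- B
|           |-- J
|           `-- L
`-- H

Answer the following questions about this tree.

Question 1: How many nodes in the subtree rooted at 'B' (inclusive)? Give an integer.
Subtree rooted at B contains: B, J, L
Count = 3

Answer: 3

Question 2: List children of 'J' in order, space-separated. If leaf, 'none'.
Node J's children (from adjacency): (leaf)

Answer: none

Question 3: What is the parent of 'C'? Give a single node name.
Answer: A

Derivation:
Scan adjacency: C appears as child of A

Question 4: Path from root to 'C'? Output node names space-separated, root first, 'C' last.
Walk down from root: A -> C

Answer: A C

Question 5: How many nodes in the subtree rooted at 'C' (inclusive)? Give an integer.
Subtree rooted at C contains: B, C, D, E, F, G, J, K, L, M
Count = 10

Answer: 10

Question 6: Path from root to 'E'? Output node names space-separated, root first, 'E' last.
Answer: A C D K E

Derivation:
Walk down from root: A -> C -> D -> K -> E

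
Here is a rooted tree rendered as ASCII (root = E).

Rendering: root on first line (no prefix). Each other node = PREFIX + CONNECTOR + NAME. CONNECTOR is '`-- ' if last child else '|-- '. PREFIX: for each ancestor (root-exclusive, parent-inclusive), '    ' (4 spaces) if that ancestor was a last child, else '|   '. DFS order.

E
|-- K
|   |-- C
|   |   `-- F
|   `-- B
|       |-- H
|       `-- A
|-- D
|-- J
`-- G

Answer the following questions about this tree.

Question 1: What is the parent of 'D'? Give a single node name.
Scan adjacency: D appears as child of E

Answer: E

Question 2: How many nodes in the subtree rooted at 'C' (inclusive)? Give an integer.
Answer: 2

Derivation:
Subtree rooted at C contains: C, F
Count = 2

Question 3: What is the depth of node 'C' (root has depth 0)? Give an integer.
Answer: 2

Derivation:
Path from root to C: E -> K -> C
Depth = number of edges = 2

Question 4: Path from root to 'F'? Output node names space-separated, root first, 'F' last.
Answer: E K C F

Derivation:
Walk down from root: E -> K -> C -> F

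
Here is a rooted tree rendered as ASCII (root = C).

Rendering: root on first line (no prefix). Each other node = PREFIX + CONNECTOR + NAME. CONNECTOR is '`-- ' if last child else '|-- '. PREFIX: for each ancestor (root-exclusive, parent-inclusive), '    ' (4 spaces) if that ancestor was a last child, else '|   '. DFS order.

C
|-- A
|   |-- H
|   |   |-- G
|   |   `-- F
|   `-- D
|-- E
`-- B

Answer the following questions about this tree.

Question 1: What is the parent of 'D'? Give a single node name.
Scan adjacency: D appears as child of A

Answer: A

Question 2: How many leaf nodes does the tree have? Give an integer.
Leaves (nodes with no children): B, D, E, F, G

Answer: 5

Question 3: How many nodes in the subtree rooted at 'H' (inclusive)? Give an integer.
Answer: 3

Derivation:
Subtree rooted at H contains: F, G, H
Count = 3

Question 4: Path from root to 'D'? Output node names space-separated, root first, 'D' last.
Walk down from root: C -> A -> D

Answer: C A D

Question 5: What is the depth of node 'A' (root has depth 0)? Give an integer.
Answer: 1

Derivation:
Path from root to A: C -> A
Depth = number of edges = 1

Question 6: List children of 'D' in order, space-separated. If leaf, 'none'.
Answer: none

Derivation:
Node D's children (from adjacency): (leaf)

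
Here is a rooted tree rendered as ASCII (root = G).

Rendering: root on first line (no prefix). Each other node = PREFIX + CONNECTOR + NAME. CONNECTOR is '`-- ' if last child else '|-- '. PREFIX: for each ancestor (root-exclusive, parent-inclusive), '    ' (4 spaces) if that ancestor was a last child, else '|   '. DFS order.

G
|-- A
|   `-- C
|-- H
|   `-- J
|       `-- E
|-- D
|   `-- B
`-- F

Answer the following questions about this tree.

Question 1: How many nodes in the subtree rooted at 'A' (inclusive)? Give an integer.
Subtree rooted at A contains: A, C
Count = 2

Answer: 2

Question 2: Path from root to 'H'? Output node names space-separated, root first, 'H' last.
Answer: G H

Derivation:
Walk down from root: G -> H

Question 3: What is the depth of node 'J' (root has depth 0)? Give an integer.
Answer: 2

Derivation:
Path from root to J: G -> H -> J
Depth = number of edges = 2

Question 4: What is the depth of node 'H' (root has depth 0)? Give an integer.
Path from root to H: G -> H
Depth = number of edges = 1

Answer: 1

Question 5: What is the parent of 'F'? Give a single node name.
Answer: G

Derivation:
Scan adjacency: F appears as child of G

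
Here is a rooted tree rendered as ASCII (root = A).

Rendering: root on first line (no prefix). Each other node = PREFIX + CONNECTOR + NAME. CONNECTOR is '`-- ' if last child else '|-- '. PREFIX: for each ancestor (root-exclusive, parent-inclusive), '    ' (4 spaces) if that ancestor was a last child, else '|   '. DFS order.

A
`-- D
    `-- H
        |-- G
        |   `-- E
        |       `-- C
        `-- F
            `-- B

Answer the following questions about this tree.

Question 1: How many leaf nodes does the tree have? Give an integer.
Leaves (nodes with no children): B, C

Answer: 2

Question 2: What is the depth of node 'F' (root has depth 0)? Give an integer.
Answer: 3

Derivation:
Path from root to F: A -> D -> H -> F
Depth = number of edges = 3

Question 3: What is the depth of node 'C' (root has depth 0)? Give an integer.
Path from root to C: A -> D -> H -> G -> E -> C
Depth = number of edges = 5

Answer: 5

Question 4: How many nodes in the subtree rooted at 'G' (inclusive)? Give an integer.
Subtree rooted at G contains: C, E, G
Count = 3

Answer: 3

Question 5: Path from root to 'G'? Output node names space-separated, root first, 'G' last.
Answer: A D H G

Derivation:
Walk down from root: A -> D -> H -> G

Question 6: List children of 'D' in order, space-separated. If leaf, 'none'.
Answer: H

Derivation:
Node D's children (from adjacency): H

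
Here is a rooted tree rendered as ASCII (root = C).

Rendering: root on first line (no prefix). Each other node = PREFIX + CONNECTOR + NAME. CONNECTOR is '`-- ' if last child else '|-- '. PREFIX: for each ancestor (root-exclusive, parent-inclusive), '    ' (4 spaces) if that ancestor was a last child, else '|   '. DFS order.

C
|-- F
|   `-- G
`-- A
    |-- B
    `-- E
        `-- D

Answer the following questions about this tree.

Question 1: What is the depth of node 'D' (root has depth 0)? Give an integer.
Answer: 3

Derivation:
Path from root to D: C -> A -> E -> D
Depth = number of edges = 3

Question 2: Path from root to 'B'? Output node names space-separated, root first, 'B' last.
Answer: C A B

Derivation:
Walk down from root: C -> A -> B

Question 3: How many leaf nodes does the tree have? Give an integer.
Answer: 3

Derivation:
Leaves (nodes with no children): B, D, G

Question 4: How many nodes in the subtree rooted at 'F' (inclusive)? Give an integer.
Subtree rooted at F contains: F, G
Count = 2

Answer: 2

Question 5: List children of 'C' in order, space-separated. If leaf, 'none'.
Answer: F A

Derivation:
Node C's children (from adjacency): F, A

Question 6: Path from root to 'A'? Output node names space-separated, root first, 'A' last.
Answer: C A

Derivation:
Walk down from root: C -> A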